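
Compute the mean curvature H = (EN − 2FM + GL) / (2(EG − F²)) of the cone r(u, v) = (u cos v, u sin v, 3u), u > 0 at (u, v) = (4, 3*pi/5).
H = 3*sqrt(10)/80

With E = 10, F = 0, G = u^2, L = 0, M = 0, N = 3*sqrt(10)*u^2/(10*Abs(u)), assemble
  H = (EN − 2FM + GL) / (2(EG − F²)) = 3*sqrt(10)/(20*Abs(u)).
At (u, v) = (4, 3*pi/5): H = 3*sqrt(10)/80.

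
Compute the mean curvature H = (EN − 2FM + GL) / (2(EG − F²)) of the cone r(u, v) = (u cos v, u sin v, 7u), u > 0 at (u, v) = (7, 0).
H = sqrt(2)/20

With E = 50, F = 0, G = u^2, L = 0, M = 0, N = 7*sqrt(2)*u^2/(10*Abs(u)), assemble
  H = (EN − 2FM + GL) / (2(EG − F²)) = 7*sqrt(2)/(20*Abs(u)).
At (u, v) = (7, 0): H = sqrt(2)/20.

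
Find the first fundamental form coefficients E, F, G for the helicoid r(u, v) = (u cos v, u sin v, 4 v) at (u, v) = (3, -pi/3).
E = 1;  F = 0;  G = 25

Partials: r_u = (cos(v), sin(v), 0), r_v = (-u*sin(v), u*cos(v), 4). As functions of (u, v):
  E = r_u · r_u = 1,
  F = r_u · r_v = 0,
  G = r_v · r_v = u^2 + 16.
Evaluating at (u, v) = (3, -pi/3): E = 1, F = 0, G = 25.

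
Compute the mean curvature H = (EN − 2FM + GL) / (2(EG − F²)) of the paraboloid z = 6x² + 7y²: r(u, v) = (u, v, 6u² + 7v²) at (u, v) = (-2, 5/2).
H = 215*sqrt(1802)/61268

With E = 144*u^2 + 1, F = 168*u*v, G = 196*v^2 + 1, L = 12/sqrt(144*u^2 + 196*v^2 + 1), M = 0, N = 14/sqrt(144*u^2 + 196*v^2 + 1), assemble
  H = (EN − 2FM + GL) / (2(EG − F²)) = (1008*u^2 + 1176*v^2 + 13)/(144*u^2 + 196*v^2 + 1)^(3/2).
At (u, v) = (-2, 5/2): H = 215*sqrt(1802)/61268.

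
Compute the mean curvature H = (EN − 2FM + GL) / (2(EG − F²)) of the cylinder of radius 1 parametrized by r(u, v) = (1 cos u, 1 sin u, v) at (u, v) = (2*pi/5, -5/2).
H = -1/2

With E = 1, F = 0, G = 1, L = -1, M = 0, N = 0, assemble
  H = (EN − 2FM + GL) / (2(EG − F²)) = -1/2.
At (u, v) = (2*pi/5, -5/2): H = -1/2.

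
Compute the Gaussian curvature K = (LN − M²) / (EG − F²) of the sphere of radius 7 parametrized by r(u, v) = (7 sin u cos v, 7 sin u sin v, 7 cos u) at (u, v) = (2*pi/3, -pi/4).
K = 1/49

Coefficients of the first fundamental form: E = 49, F = 0, G = 49*sin(u)^2.
Coefficients of the second fundamental form: L = -7*sin(u)/Abs(sin(u)), M = 0, N = -7*sin(u)^3/Abs(sin(u)).
Assemble K = (LN − M²)/(EG − F²) = 1/49. At (u, v) = (2*pi/3, -pi/4): K = 1/49.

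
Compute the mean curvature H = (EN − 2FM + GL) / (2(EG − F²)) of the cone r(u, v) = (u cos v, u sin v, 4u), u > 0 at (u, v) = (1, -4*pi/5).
H = 2*sqrt(17)/17

With E = 17, F = 0, G = u^2, L = 0, M = 0, N = 4*sqrt(17)*u^2/(17*Abs(u)), assemble
  H = (EN − 2FM + GL) / (2(EG − F²)) = 2*sqrt(17)/(17*Abs(u)).
At (u, v) = (1, -4*pi/5): H = 2*sqrt(17)/17.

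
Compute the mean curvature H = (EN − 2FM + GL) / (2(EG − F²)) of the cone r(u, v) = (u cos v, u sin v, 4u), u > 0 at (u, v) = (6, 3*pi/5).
H = sqrt(17)/51

With E = 17, F = 0, G = u^2, L = 0, M = 0, N = 4*sqrt(17)*u^2/(17*Abs(u)), assemble
  H = (EN − 2FM + GL) / (2(EG − F²)) = 2*sqrt(17)/(17*Abs(u)).
At (u, v) = (6, 3*pi/5): H = sqrt(17)/51.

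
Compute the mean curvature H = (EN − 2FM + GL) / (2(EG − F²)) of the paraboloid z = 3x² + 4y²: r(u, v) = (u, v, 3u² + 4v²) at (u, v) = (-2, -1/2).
H = 631*sqrt(161)/25921

With E = 36*u^2 + 1, F = 48*u*v, G = 64*v^2 + 1, L = 6/sqrt(36*u^2 + 64*v^2 + 1), M = 0, N = 8/sqrt(36*u^2 + 64*v^2 + 1), assemble
  H = (EN − 2FM + GL) / (2(EG − F²)) = (144*u^2 + 192*v^2 + 7)/(36*u^2 + 64*v^2 + 1)^(3/2).
At (u, v) = (-2, -1/2): H = 631*sqrt(161)/25921.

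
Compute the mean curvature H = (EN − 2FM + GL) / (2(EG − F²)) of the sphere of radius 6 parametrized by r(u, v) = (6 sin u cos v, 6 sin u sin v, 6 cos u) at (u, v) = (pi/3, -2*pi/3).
H = -1/6

With E = 36, F = 0, G = 36*sin(u)^2, L = -6*sin(u)/Abs(sin(u)), M = 0, N = -6*sin(u)^3/Abs(sin(u)), assemble
  H = (EN − 2FM + GL) / (2(EG − F²)) = -sin(u)/(6*Abs(sin(u))).
At (u, v) = (pi/3, -2*pi/3): H = -1/6.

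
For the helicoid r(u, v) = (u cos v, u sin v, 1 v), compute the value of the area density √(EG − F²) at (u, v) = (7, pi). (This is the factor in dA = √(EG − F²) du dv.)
√(EG − F²)|_{(7, pi)} = 5*sqrt(2)

E = 1, F = 0, G = u^2 + 1, so EG − F² = u^2 + 1. Taking the positive square root: √(EG − F²) = sqrt(u^2 + 1). At (u, v) = (7, pi): 5*sqrt(2).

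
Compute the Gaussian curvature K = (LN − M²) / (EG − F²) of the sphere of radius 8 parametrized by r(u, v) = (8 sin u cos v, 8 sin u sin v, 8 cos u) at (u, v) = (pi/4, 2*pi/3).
K = 1/64

Coefficients of the first fundamental form: E = 64, F = 0, G = 64*sin(u)^2.
Coefficients of the second fundamental form: L = -8*sin(u)/Abs(sin(u)), M = 0, N = -8*sin(u)^3/Abs(sin(u)).
Assemble K = (LN − M²)/(EG − F²) = 1/64. At (u, v) = (pi/4, 2*pi/3): K = 1/64.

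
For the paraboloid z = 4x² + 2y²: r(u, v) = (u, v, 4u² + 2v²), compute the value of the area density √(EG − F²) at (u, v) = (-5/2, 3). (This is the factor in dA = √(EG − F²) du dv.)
√(EG − F²)|_{(-5/2, 3)} = sqrt(545)

E = 64*u^2 + 1, F = 32*u*v, G = 16*v^2 + 1, so EG − F² = 64*u^2 + 16*v^2 + 1. Taking the positive square root: √(EG − F²) = sqrt(64*u^2 + 16*v^2 + 1). At (u, v) = (-5/2, 3): sqrt(545).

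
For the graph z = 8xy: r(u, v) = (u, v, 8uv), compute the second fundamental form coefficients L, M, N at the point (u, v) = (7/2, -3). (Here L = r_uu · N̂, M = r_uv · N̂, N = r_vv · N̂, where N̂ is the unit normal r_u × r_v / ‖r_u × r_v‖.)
L = 0;  M = 8*sqrt(1361)/1361;  N = 0

Compute the unit normal N̂(u, v) = (-8*v/sqrt(64*u^2 + 64*v^2 + 1), -8*u/sqrt(64*u^2 + 64*v^2 + 1), 1/sqrt(64*u^2 + 64*v^2 + 1)), and the second partials r_uu, r_uv, r_vv. Take dot products:
  L(u, v) = r_uu · N̂ = 0,
  M(u, v) = r_uv · N̂ = 8/sqrt(64*u^2 + 64*v^2 + 1),
  N(u, v) = r_vv · N̂ = 0.
Evaluating at (u, v) = (7/2, -3):
  L = 0, M = 8*sqrt(1361)/1361, N = 0.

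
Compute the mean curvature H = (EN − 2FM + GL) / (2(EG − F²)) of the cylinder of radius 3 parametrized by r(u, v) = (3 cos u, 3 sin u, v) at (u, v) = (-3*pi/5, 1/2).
H = -1/6

With E = 9, F = 0, G = 1, L = -3, M = 0, N = 0, assemble
  H = (EN − 2FM + GL) / (2(EG − F²)) = -1/6.
At (u, v) = (-3*pi/5, 1/2): H = -1/6.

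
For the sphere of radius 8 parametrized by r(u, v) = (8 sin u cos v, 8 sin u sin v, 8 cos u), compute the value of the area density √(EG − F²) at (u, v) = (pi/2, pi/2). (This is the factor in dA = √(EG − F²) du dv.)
√(EG − F²)|_{(pi/2, pi/2)} = 64

E = 64, F = 0, G = 64*sin(u)^2, so EG − F² = 4096*sin(u)^2. Taking the positive square root: √(EG − F²) = 64*Abs(sin(u)). At (u, v) = (pi/2, pi/2): 64.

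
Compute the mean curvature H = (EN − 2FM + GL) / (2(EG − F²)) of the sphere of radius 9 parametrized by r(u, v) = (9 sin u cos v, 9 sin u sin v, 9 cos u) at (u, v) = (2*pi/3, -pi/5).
H = -1/9

With E = 81, F = 0, G = 81*sin(u)^2, L = -9*sin(u)/Abs(sin(u)), M = 0, N = -9*sin(u)^3/Abs(sin(u)), assemble
  H = (EN − 2FM + GL) / (2(EG − F²)) = -sin(u)/(9*Abs(sin(u))).
At (u, v) = (2*pi/3, -pi/5): H = -1/9.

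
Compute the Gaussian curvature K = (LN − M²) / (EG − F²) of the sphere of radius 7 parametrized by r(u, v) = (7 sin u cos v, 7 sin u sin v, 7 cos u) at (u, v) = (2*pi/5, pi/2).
K = 1/49

Coefficients of the first fundamental form: E = 49, F = 0, G = 49*sin(u)^2.
Coefficients of the second fundamental form: L = -7*sin(u)/Abs(sin(u)), M = 0, N = -7*sin(u)^3/Abs(sin(u)).
Assemble K = (LN − M²)/(EG − F²) = 1/49. At (u, v) = (2*pi/5, pi/2): K = 1/49.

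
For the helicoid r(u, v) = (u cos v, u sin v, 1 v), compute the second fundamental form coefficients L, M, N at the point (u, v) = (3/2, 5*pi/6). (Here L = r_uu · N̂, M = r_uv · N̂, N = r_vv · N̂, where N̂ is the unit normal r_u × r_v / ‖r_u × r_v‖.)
L = 0;  M = -2*sqrt(13)/13;  N = 0

Compute the unit normal N̂(u, v) = (sin(v)/sqrt(u^2 + 1), -cos(v)/sqrt(u^2 + 1), u/sqrt(u^2 + 1)), and the second partials r_uu, r_uv, r_vv. Take dot products:
  L(u, v) = r_uu · N̂ = 0,
  M(u, v) = r_uv · N̂ = -1/sqrt(u^2 + 1),
  N(u, v) = r_vv · N̂ = 0.
Evaluating at (u, v) = (3/2, 5*pi/6):
  L = 0, M = -2*sqrt(13)/13, N = 0.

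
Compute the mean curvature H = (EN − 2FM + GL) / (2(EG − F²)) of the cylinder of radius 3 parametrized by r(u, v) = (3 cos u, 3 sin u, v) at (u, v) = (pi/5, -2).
H = -1/6

With E = 9, F = 0, G = 1, L = -3, M = 0, N = 0, assemble
  H = (EN − 2FM + GL) / (2(EG − F²)) = -1/6.
At (u, v) = (pi/5, -2): H = -1/6.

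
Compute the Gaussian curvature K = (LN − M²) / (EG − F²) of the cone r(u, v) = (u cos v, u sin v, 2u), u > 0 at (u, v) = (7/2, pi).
K = 0

Coefficients of the first fundamental form: E = 5, F = 0, G = u^2.
Coefficients of the second fundamental form: L = 0, M = 0, N = 2*sqrt(5)*u^2/(5*Abs(u)).
Assemble K = (LN − M²)/(EG − F²) = 0. At (u, v) = (7/2, pi): K = 0.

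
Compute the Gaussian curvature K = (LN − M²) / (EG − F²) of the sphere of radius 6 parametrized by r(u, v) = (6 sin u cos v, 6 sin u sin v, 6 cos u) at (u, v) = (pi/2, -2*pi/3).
K = 1/36

Coefficients of the first fundamental form: E = 36, F = 0, G = 36*sin(u)^2.
Coefficients of the second fundamental form: L = -6*sin(u)/Abs(sin(u)), M = 0, N = -6*sin(u)^3/Abs(sin(u)).
Assemble K = (LN − M²)/(EG − F²) = 1/36. At (u, v) = (pi/2, -2*pi/3): K = 1/36.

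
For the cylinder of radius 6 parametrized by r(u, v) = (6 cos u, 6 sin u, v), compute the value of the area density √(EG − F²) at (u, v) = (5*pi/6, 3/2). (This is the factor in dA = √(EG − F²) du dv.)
√(EG − F²)|_{(5*pi/6, 3/2)} = 6

E = 36, F = 0, G = 1, so EG − F² = 36. Taking the positive square root: √(EG − F²) = 6. At (u, v) = (5*pi/6, 3/2): 6.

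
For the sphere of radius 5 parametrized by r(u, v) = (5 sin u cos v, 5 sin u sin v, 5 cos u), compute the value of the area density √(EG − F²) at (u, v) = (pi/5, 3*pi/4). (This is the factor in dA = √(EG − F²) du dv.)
√(EG − F²)|_{(pi/5, 3*pi/4)} = 25*sqrt(10 - 2*sqrt(5))/4

E = 25, F = 0, G = 25*sin(u)^2, so EG − F² = 625*sin(u)^2. Taking the positive square root: √(EG − F²) = 25*Abs(sin(u)). At (u, v) = (pi/5, 3*pi/4): 25*sqrt(10 - 2*sqrt(5))/4.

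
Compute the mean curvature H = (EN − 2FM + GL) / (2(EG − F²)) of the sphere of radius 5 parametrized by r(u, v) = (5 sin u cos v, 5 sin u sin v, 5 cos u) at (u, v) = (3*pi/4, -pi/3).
H = -1/5

With E = 25, F = 0, G = 25*sin(u)^2, L = -5*sin(u)/Abs(sin(u)), M = 0, N = -5*sin(u)^3/Abs(sin(u)), assemble
  H = (EN − 2FM + GL) / (2(EG − F²)) = -sin(u)/(5*Abs(sin(u))).
At (u, v) = (3*pi/4, -pi/3): H = -1/5.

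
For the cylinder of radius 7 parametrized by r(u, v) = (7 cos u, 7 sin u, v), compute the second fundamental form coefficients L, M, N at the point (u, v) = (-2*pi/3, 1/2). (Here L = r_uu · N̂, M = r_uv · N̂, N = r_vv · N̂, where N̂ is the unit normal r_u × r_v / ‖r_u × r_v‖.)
L = -7;  M = 0;  N = 0

Compute the unit normal N̂(u, v) = (cos(u), sin(u), 0), and the second partials r_uu, r_uv, r_vv. Take dot products:
  L(u, v) = r_uu · N̂ = -7,
  M(u, v) = r_uv · N̂ = 0,
  N(u, v) = r_vv · N̂ = 0.
Evaluating at (u, v) = (-2*pi/3, 1/2):
  L = -7, M = 0, N = 0.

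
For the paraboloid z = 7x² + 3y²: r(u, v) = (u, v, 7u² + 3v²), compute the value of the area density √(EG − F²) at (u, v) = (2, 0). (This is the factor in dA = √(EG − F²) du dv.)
√(EG − F²)|_{(2, 0)} = sqrt(785)

E = 196*u^2 + 1, F = 84*u*v, G = 36*v^2 + 1, so EG − F² = 196*u^2 + 36*v^2 + 1. Taking the positive square root: √(EG − F²) = sqrt(196*u^2 + 36*v^2 + 1). At (u, v) = (2, 0): sqrt(785).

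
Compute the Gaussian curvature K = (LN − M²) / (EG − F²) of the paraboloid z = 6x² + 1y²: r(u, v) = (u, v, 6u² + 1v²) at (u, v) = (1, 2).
K = 24/25921

Coefficients of the first fundamental form: E = 144*u^2 + 1, F = 24*u*v, G = 4*v^2 + 1.
Coefficients of the second fundamental form: L = 12/sqrt(144*u^2 + 4*v^2 + 1), M = 0, N = 2/sqrt(144*u^2 + 4*v^2 + 1).
Assemble K = (LN − M²)/(EG − F²) = 24/(20736*u^4 + 1152*u^2*v^2 + 288*u^2 + 16*v^4 + 8*v^2 + 1). At (u, v) = (1, 2): K = 24/25921.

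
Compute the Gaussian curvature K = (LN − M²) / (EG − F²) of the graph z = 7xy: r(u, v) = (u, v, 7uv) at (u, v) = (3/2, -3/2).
K = -196/196249

Coefficients of the first fundamental form: E = 49*v^2 + 1, F = 49*u*v, G = 49*u^2 + 1.
Coefficients of the second fundamental form: L = 0, M = 7/sqrt(49*u^2 + 49*v^2 + 1), N = 0.
Assemble K = (LN − M²)/(EG − F²) = -49/(2401*u^4 + 4802*u^2*v^2 + 98*u^2 + 2401*v^4 + 98*v^2 + 1). At (u, v) = (3/2, -3/2): K = -196/196249.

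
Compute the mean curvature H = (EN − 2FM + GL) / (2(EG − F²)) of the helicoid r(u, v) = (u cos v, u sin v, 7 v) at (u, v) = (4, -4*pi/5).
H = 0

With E = 1, F = 0, G = u^2 + 49, L = 0, M = -7/sqrt(u^2 + 49), N = 0, assemble
  H = (EN − 2FM + GL) / (2(EG − F²)) = 0.
At (u, v) = (4, -4*pi/5): H = 0.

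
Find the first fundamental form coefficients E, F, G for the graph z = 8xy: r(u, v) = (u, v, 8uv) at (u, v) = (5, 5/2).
E = 401;  F = 800;  G = 1601

Partials: r_u = (1, 0, 8*v), r_v = (0, 1, 8*u). As functions of (u, v):
  E = r_u · r_u = 64*v^2 + 1,
  F = r_u · r_v = 64*u*v,
  G = r_v · r_v = 64*u^2 + 1.
Evaluating at (u, v) = (5, 5/2): E = 401, F = 800, G = 1601.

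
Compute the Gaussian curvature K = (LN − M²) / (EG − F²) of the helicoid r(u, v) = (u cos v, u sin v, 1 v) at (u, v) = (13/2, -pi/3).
K = -16/29929

Coefficients of the first fundamental form: E = 1, F = 0, G = u^2 + 1.
Coefficients of the second fundamental form: L = 0, M = -1/sqrt(u^2 + 1), N = 0.
Assemble K = (LN − M²)/(EG − F²) = -1/(u^2 + 1)^2. At (u, v) = (13/2, -pi/3): K = -16/29929.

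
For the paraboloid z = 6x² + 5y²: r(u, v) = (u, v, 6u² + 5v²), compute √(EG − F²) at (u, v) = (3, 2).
√(EG − F²)|_{(3, 2)} = sqrt(1697)

E = 144*u^2 + 1, F = 120*u*v, G = 100*v^2 + 1; EG − F² = 144*u^2 + 100*v^2 + 1; √(EG − F²) = sqrt(144*u^2 + 100*v^2 + 1). At the given point: sqrt(1697).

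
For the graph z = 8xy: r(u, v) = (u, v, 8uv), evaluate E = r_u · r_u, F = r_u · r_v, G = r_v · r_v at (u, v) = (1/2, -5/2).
E = 401;  F = -80;  G = 17

Partials: r_u = (1, 0, 8*v), r_v = (0, 1, 8*u). As functions of (u, v):
  E = r_u · r_u = 64*v^2 + 1,
  F = r_u · r_v = 64*u*v,
  G = r_v · r_v = 64*u^2 + 1.
Evaluating at (u, v) = (1/2, -5/2): E = 401, F = -80, G = 17.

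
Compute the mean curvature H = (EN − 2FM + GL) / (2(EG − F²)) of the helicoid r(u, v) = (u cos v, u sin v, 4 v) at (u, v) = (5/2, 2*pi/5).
H = 0

With E = 1, F = 0, G = u^2 + 16, L = 0, M = -4/sqrt(u^2 + 16), N = 0, assemble
  H = (EN − 2FM + GL) / (2(EG − F²)) = 0.
At (u, v) = (5/2, 2*pi/5): H = 0.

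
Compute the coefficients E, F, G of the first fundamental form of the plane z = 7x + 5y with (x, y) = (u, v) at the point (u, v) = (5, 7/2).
E = 50;  F = 35;  G = 26

Partials: r_u = (1, 0, 7), r_v = (0, 1, 5). As functions of (u, v):
  E = r_u · r_u = 50,
  F = r_u · r_v = 35,
  G = r_v · r_v = 26.
Evaluating at (u, v) = (5, 7/2): E = 50, F = 35, G = 26.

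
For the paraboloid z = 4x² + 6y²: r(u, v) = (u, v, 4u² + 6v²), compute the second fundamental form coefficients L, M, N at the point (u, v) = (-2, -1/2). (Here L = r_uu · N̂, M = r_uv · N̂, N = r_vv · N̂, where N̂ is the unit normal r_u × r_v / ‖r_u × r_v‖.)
L = 8*sqrt(293)/293;  M = 0;  N = 12*sqrt(293)/293

Compute the unit normal N̂(u, v) = (-8*u/sqrt(64*u^2 + 144*v^2 + 1), -12*v/sqrt(64*u^2 + 144*v^2 + 1), 1/sqrt(64*u^2 + 144*v^2 + 1)), and the second partials r_uu, r_uv, r_vv. Take dot products:
  L(u, v) = r_uu · N̂ = 8/sqrt(64*u^2 + 144*v^2 + 1),
  M(u, v) = r_uv · N̂ = 0,
  N(u, v) = r_vv · N̂ = 12/sqrt(64*u^2 + 144*v^2 + 1).
Evaluating at (u, v) = (-2, -1/2):
  L = 8*sqrt(293)/293, M = 0, N = 12*sqrt(293)/293.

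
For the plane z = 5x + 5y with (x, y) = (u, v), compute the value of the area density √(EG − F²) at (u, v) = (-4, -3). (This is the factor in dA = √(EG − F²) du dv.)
√(EG − F²)|_{(-4, -3)} = sqrt(51)

E = 26, F = 25, G = 26, so EG − F² = 51. Taking the positive square root: √(EG − F²) = sqrt(51). At (u, v) = (-4, -3): sqrt(51).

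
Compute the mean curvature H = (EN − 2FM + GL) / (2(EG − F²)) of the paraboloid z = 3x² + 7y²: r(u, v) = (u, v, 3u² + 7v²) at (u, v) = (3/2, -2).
H = 2929*sqrt(866)/749956

With E = 36*u^2 + 1, F = 84*u*v, G = 196*v^2 + 1, L = 6/sqrt(36*u^2 + 196*v^2 + 1), M = 0, N = 14/sqrt(36*u^2 + 196*v^2 + 1), assemble
  H = (EN − 2FM + GL) / (2(EG − F²)) = 2*(126*u^2 + 294*v^2 + 5)/(36*u^2 + 196*v^2 + 1)^(3/2).
At (u, v) = (3/2, -2): H = 2929*sqrt(866)/749956.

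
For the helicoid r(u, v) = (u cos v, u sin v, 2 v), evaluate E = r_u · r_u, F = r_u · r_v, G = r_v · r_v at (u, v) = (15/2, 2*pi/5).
E = 1;  F = 0;  G = 241/4

Partials: r_u = (cos(v), sin(v), 0), r_v = (-u*sin(v), u*cos(v), 2). As functions of (u, v):
  E = r_u · r_u = 1,
  F = r_u · r_v = 0,
  G = r_v · r_v = u^2 + 4.
Evaluating at (u, v) = (15/2, 2*pi/5): E = 1, F = 0, G = 241/4.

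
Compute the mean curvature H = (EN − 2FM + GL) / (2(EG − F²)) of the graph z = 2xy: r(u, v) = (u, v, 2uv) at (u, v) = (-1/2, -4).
H = -4*sqrt(66)/1089

With E = 4*v^2 + 1, F = 4*u*v, G = 4*u^2 + 1, L = 0, M = 2/sqrt(4*u^2 + 4*v^2 + 1), N = 0, assemble
  H = (EN − 2FM + GL) / (2(EG − F²)) = -8*u*v/(4*u^2 + 4*v^2 + 1)^(3/2).
At (u, v) = (-1/2, -4): H = -4*sqrt(66)/1089.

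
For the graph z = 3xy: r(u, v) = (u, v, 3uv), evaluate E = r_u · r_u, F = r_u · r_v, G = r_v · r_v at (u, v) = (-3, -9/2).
E = 733/4;  F = 243/2;  G = 82

Partials: r_u = (1, 0, 3*v), r_v = (0, 1, 3*u). As functions of (u, v):
  E = r_u · r_u = 9*v^2 + 1,
  F = r_u · r_v = 9*u*v,
  G = r_v · r_v = 9*u^2 + 1.
Evaluating at (u, v) = (-3, -9/2): E = 733/4, F = 243/2, G = 82.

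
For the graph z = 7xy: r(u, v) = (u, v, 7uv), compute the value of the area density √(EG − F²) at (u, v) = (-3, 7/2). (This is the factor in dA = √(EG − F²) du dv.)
√(EG − F²)|_{(-3, 7/2)} = sqrt(4169)/2

E = 49*v^2 + 1, F = 49*u*v, G = 49*u^2 + 1, so EG − F² = 49*u^2 + 49*v^2 + 1. Taking the positive square root: √(EG − F²) = sqrt(49*u^2 + 49*v^2 + 1). At (u, v) = (-3, 7/2): sqrt(4169)/2.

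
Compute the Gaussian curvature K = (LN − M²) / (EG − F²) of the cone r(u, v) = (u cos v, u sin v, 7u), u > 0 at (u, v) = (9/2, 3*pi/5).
K = 0

Coefficients of the first fundamental form: E = 50, F = 0, G = u^2.
Coefficients of the second fundamental form: L = 0, M = 0, N = 7*sqrt(2)*u^2/(10*Abs(u)).
Assemble K = (LN − M²)/(EG − F²) = 0. At (u, v) = (9/2, 3*pi/5): K = 0.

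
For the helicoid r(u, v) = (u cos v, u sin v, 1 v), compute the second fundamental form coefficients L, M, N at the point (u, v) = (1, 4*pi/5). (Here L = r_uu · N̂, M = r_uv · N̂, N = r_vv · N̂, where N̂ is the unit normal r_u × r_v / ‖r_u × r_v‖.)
L = 0;  M = -sqrt(2)/2;  N = 0

Compute the unit normal N̂(u, v) = (sin(v)/sqrt(u^2 + 1), -cos(v)/sqrt(u^2 + 1), u/sqrt(u^2 + 1)), and the second partials r_uu, r_uv, r_vv. Take dot products:
  L(u, v) = r_uu · N̂ = 0,
  M(u, v) = r_uv · N̂ = -1/sqrt(u^2 + 1),
  N(u, v) = r_vv · N̂ = 0.
Evaluating at (u, v) = (1, 4*pi/5):
  L = 0, M = -sqrt(2)/2, N = 0.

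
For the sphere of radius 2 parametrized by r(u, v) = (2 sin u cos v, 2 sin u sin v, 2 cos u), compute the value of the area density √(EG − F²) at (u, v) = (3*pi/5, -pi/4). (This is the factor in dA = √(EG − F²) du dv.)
√(EG − F²)|_{(3*pi/5, -pi/4)} = sqrt(2*sqrt(5) + 10)

E = 4, F = 0, G = 4*sin(u)^2, so EG − F² = 16*sin(u)^2. Taking the positive square root: √(EG − F²) = 4*Abs(sin(u)). At (u, v) = (3*pi/5, -pi/4): sqrt(2*sqrt(5) + 10).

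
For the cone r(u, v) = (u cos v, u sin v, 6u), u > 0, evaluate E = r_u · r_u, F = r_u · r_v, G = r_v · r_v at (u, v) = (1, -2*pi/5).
E = 37;  F = 0;  G = 1

Partials: r_u = (cos(v), sin(v), 6), r_v = (-u*sin(v), u*cos(v), 0). As functions of (u, v):
  E = r_u · r_u = 37,
  F = r_u · r_v = 0,
  G = r_v · r_v = u^2.
Evaluating at (u, v) = (1, -2*pi/5): E = 37, F = 0, G = 1.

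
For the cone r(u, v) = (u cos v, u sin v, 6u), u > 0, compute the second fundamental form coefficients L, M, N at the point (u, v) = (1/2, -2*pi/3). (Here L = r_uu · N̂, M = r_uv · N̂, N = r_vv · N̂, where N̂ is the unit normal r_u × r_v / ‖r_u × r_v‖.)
L = 0;  M = 0;  N = 3*sqrt(37)/37

Compute the unit normal N̂(u, v) = (-6*sqrt(37)*u*cos(v)/(37*Abs(u)), -6*sqrt(37)*u*sin(v)/(37*Abs(u)), sqrt(37)*u/(37*Abs(u))), and the second partials r_uu, r_uv, r_vv. Take dot products:
  L(u, v) = r_uu · N̂ = 0,
  M(u, v) = r_uv · N̂ = 0,
  N(u, v) = r_vv · N̂ = 6*sqrt(37)*u^2/(37*Abs(u)).
Evaluating at (u, v) = (1/2, -2*pi/3):
  L = 0, M = 0, N = 3*sqrt(37)/37.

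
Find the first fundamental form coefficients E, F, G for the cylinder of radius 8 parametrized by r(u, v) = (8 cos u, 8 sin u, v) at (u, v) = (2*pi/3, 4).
E = 64;  F = 0;  G = 1

Partials: r_u = (-8*sin(u), 8*cos(u), 0), r_v = (0, 0, 1). As functions of (u, v):
  E = r_u · r_u = 64,
  F = r_u · r_v = 0,
  G = r_v · r_v = 1.
Evaluating at (u, v) = (2*pi/3, 4): E = 64, F = 0, G = 1.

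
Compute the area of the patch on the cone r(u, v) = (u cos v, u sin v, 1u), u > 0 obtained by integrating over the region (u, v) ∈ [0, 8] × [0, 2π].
Area = 64*sqrt(2)*pi

Area = ∫∫ √(EG − F²) du dv with √(EG − F²) = sqrt(2)*Abs(u). Integrating over [0, 8] × [0, 2π] gives 64*sqrt(2)*pi.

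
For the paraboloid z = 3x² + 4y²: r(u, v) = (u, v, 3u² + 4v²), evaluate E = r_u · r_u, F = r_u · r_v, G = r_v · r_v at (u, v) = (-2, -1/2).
E = 145;  F = 48;  G = 17

Partials: r_u = (1, 0, 6*u), r_v = (0, 1, 8*v). As functions of (u, v):
  E = r_u · r_u = 36*u^2 + 1,
  F = r_u · r_v = 48*u*v,
  G = r_v · r_v = 64*v^2 + 1.
Evaluating at (u, v) = (-2, -1/2): E = 145, F = 48, G = 17.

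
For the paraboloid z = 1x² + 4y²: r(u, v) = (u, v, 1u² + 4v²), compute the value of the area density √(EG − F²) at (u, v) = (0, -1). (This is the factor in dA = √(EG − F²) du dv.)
√(EG − F²)|_{(0, -1)} = sqrt(65)

E = 4*u^2 + 1, F = 16*u*v, G = 64*v^2 + 1, so EG − F² = 4*u^2 + 64*v^2 + 1. Taking the positive square root: √(EG − F²) = sqrt(4*u^2 + 64*v^2 + 1). At (u, v) = (0, -1): sqrt(65).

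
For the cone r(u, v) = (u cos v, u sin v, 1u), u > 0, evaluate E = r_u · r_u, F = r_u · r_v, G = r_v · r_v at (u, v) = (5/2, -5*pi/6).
E = 2;  F = 0;  G = 25/4

Partials: r_u = (cos(v), sin(v), 1), r_v = (-u*sin(v), u*cos(v), 0). As functions of (u, v):
  E = r_u · r_u = 2,
  F = r_u · r_v = 0,
  G = r_v · r_v = u^2.
Evaluating at (u, v) = (5/2, -5*pi/6): E = 2, F = 0, G = 25/4.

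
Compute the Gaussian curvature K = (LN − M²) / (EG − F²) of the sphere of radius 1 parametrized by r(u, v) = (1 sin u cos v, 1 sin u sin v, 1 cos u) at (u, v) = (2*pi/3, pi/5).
K = 1

Coefficients of the first fundamental form: E = 1, F = 0, G = sin(u)^2.
Coefficients of the second fundamental form: L = -sin(u)/Abs(sin(u)), M = 0, N = -sin(u)^3/Abs(sin(u)).
Assemble K = (LN − M²)/(EG − F²) = 1. At (u, v) = (2*pi/3, pi/5): K = 1.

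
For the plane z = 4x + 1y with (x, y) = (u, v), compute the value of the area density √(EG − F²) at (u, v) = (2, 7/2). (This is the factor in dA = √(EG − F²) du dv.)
√(EG − F²)|_{(2, 7/2)} = 3*sqrt(2)

E = 17, F = 4, G = 2, so EG − F² = 18. Taking the positive square root: √(EG − F²) = 3*sqrt(2). At (u, v) = (2, 7/2): 3*sqrt(2).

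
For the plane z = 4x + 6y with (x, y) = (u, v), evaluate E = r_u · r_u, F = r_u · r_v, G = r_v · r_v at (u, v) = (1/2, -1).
E = 17;  F = 24;  G = 37

Partials: r_u = (1, 0, 4), r_v = (0, 1, 6). As functions of (u, v):
  E = r_u · r_u = 17,
  F = r_u · r_v = 24,
  G = r_v · r_v = 37.
Evaluating at (u, v) = (1/2, -1): E = 17, F = 24, G = 37.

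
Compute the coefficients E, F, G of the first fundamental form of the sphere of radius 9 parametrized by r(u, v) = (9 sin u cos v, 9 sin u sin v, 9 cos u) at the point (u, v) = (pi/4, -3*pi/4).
E = 81;  F = 0;  G = 81/2

Partials: r_u = (9*cos(u)*cos(v), 9*sin(v)*cos(u), -9*sin(u)), r_v = (-9*sin(u)*sin(v), 9*sin(u)*cos(v), 0). As functions of (u, v):
  E = r_u · r_u = 81,
  F = r_u · r_v = 0,
  G = r_v · r_v = 81*sin(u)^2.
Evaluating at (u, v) = (pi/4, -3*pi/4): E = 81, F = 0, G = 81/2.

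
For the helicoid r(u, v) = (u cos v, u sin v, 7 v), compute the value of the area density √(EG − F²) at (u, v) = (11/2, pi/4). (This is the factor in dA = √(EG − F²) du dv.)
√(EG − F²)|_{(11/2, pi/4)} = sqrt(317)/2

E = 1, F = 0, G = u^2 + 49, so EG − F² = u^2 + 49. Taking the positive square root: √(EG − F²) = sqrt(u^2 + 49). At (u, v) = (11/2, pi/4): sqrt(317)/2.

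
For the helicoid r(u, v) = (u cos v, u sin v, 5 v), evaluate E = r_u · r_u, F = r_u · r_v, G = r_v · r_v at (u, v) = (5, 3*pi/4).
E = 1;  F = 0;  G = 50

Partials: r_u = (cos(v), sin(v), 0), r_v = (-u*sin(v), u*cos(v), 5). As functions of (u, v):
  E = r_u · r_u = 1,
  F = r_u · r_v = 0,
  G = r_v · r_v = u^2 + 25.
Evaluating at (u, v) = (5, 3*pi/4): E = 1, F = 0, G = 50.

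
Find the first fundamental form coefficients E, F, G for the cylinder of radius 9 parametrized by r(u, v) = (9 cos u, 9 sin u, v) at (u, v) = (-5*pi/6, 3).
E = 81;  F = 0;  G = 1

Partials: r_u = (-9*sin(u), 9*cos(u), 0), r_v = (0, 0, 1). As functions of (u, v):
  E = r_u · r_u = 81,
  F = r_u · r_v = 0,
  G = r_v · r_v = 1.
Evaluating at (u, v) = (-5*pi/6, 3): E = 81, F = 0, G = 1.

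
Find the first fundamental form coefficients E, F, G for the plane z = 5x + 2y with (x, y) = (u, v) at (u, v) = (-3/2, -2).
E = 26;  F = 10;  G = 5

Partials: r_u = (1, 0, 5), r_v = (0, 1, 2). As functions of (u, v):
  E = r_u · r_u = 26,
  F = r_u · r_v = 10,
  G = r_v · r_v = 5.
Evaluating at (u, v) = (-3/2, -2): E = 26, F = 10, G = 5.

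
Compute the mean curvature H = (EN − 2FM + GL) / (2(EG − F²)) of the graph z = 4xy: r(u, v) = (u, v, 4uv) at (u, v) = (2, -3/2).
H = 192*sqrt(101)/10201

With E = 16*v^2 + 1, F = 16*u*v, G = 16*u^2 + 1, L = 0, M = 4/sqrt(16*u^2 + 16*v^2 + 1), N = 0, assemble
  H = (EN − 2FM + GL) / (2(EG − F²)) = -64*u*v/(16*u^2 + 16*v^2 + 1)^(3/2).
At (u, v) = (2, -3/2): H = 192*sqrt(101)/10201.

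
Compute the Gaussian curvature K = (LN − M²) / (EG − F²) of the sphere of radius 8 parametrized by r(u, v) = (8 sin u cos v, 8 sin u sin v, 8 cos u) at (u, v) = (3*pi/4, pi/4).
K = 1/64

Coefficients of the first fundamental form: E = 64, F = 0, G = 64*sin(u)^2.
Coefficients of the second fundamental form: L = -8*sin(u)/Abs(sin(u)), M = 0, N = -8*sin(u)^3/Abs(sin(u)).
Assemble K = (LN − M²)/(EG − F²) = 1/64. At (u, v) = (3*pi/4, pi/4): K = 1/64.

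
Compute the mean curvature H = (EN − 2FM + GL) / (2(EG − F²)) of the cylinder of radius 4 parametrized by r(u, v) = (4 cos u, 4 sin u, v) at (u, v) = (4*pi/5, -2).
H = -1/8

With E = 16, F = 0, G = 1, L = -4, M = 0, N = 0, assemble
  H = (EN − 2FM + GL) / (2(EG − F²)) = -1/8.
At (u, v) = (4*pi/5, -2): H = -1/8.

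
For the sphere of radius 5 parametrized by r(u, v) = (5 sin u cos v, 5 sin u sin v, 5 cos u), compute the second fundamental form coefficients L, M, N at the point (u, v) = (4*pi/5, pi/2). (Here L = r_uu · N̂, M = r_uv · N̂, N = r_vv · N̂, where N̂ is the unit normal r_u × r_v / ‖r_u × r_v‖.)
L = -5;  M = 0;  N = -25/8 + 5*sqrt(5)/8

Compute the unit normal N̂(u, v) = (sin(u)^2*cos(v)/Abs(sin(u)), sin(u)^2*sin(v)/Abs(sin(u)), sin(2*u)/(2*Abs(sin(u)))), and the second partials r_uu, r_uv, r_vv. Take dot products:
  L(u, v) = r_uu · N̂ = -5*sin(u)/Abs(sin(u)),
  M(u, v) = r_uv · N̂ = 0,
  N(u, v) = r_vv · N̂ = -5*sin(u)^3/Abs(sin(u)).
Evaluating at (u, v) = (4*pi/5, pi/2):
  L = -5, M = 0, N = -25/8 + 5*sqrt(5)/8.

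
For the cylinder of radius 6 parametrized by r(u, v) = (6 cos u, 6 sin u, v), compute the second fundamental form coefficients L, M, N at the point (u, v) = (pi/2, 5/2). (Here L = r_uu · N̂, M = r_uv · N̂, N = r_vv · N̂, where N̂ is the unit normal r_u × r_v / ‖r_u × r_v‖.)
L = -6;  M = 0;  N = 0

Compute the unit normal N̂(u, v) = (cos(u), sin(u), 0), and the second partials r_uu, r_uv, r_vv. Take dot products:
  L(u, v) = r_uu · N̂ = -6,
  M(u, v) = r_uv · N̂ = 0,
  N(u, v) = r_vv · N̂ = 0.
Evaluating at (u, v) = (pi/2, 5/2):
  L = -6, M = 0, N = 0.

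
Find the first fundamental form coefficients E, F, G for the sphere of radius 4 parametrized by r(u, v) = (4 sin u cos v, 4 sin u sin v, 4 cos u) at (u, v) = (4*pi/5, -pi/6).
E = 16;  F = 0;  G = 10 - 2*sqrt(5)

Partials: r_u = (4*cos(u)*cos(v), 4*sin(v)*cos(u), -4*sin(u)), r_v = (-4*sin(u)*sin(v), 4*sin(u)*cos(v), 0). As functions of (u, v):
  E = r_u · r_u = 16,
  F = r_u · r_v = 0,
  G = r_v · r_v = 16*sin(u)^2.
Evaluating at (u, v) = (4*pi/5, -pi/6): E = 16, F = 0, G = 10 - 2*sqrt(5).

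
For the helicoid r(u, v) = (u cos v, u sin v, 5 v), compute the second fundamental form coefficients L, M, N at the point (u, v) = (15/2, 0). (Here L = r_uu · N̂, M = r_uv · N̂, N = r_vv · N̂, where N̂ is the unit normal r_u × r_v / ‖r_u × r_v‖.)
L = 0;  M = -2*sqrt(13)/13;  N = 0

Compute the unit normal N̂(u, v) = (5*sin(v)/sqrt(u^2 + 25), -5*cos(v)/sqrt(u^2 + 25), u/sqrt(u^2 + 25)), and the second partials r_uu, r_uv, r_vv. Take dot products:
  L(u, v) = r_uu · N̂ = 0,
  M(u, v) = r_uv · N̂ = -5/sqrt(u^2 + 25),
  N(u, v) = r_vv · N̂ = 0.
Evaluating at (u, v) = (15/2, 0):
  L = 0, M = -2*sqrt(13)/13, N = 0.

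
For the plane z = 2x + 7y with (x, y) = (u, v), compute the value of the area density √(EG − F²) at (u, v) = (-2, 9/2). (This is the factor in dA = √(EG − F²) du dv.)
√(EG − F²)|_{(-2, 9/2)} = 3*sqrt(6)

E = 5, F = 14, G = 50, so EG − F² = 54. Taking the positive square root: √(EG − F²) = 3*sqrt(6). At (u, v) = (-2, 9/2): 3*sqrt(6).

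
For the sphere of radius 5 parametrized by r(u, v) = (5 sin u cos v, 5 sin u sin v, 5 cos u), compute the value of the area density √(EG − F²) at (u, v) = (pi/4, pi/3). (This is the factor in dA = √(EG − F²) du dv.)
√(EG − F²)|_{(pi/4, pi/3)} = 25*sqrt(2)/2

E = 25, F = 0, G = 25*sin(u)^2, so EG − F² = 625*sin(u)^2. Taking the positive square root: √(EG − F²) = 25*Abs(sin(u)). At (u, v) = (pi/4, pi/3): 25*sqrt(2)/2.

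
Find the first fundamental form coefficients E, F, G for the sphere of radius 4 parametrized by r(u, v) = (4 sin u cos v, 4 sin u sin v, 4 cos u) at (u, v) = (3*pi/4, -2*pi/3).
E = 16;  F = 0;  G = 8

Partials: r_u = (4*cos(u)*cos(v), 4*sin(v)*cos(u), -4*sin(u)), r_v = (-4*sin(u)*sin(v), 4*sin(u)*cos(v), 0). As functions of (u, v):
  E = r_u · r_u = 16,
  F = r_u · r_v = 0,
  G = r_v · r_v = 16*sin(u)^2.
Evaluating at (u, v) = (3*pi/4, -2*pi/3): E = 16, F = 0, G = 8.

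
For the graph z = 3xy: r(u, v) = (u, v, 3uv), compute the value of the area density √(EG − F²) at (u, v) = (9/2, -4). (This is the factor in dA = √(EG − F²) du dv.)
√(EG − F²)|_{(9/2, -4)} = sqrt(1309)/2

E = 9*v^2 + 1, F = 9*u*v, G = 9*u^2 + 1, so EG − F² = 9*u^2 + 9*v^2 + 1. Taking the positive square root: √(EG − F²) = sqrt(9*u^2 + 9*v^2 + 1). At (u, v) = (9/2, -4): sqrt(1309)/2.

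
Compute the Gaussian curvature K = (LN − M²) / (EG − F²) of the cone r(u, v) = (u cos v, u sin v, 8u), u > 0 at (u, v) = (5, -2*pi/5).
K = 0

Coefficients of the first fundamental form: E = 65, F = 0, G = u^2.
Coefficients of the second fundamental form: L = 0, M = 0, N = 8*sqrt(65)*u^2/(65*Abs(u)).
Assemble K = (LN − M²)/(EG − F²) = 0. At (u, v) = (5, -2*pi/5): K = 0.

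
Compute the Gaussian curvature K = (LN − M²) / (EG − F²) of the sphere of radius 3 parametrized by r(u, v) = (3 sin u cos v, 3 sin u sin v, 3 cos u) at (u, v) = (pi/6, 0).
K = 1/9

Coefficients of the first fundamental form: E = 9, F = 0, G = 9*sin(u)^2.
Coefficients of the second fundamental form: L = -3*sin(u)/Abs(sin(u)), M = 0, N = -3*sin(u)^3/Abs(sin(u)).
Assemble K = (LN − M²)/(EG − F²) = 1/9. At (u, v) = (pi/6, 0): K = 1/9.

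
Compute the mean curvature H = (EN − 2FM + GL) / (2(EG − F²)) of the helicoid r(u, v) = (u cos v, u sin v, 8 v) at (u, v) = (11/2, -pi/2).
H = 0

With E = 1, F = 0, G = u^2 + 64, L = 0, M = -8/sqrt(u^2 + 64), N = 0, assemble
  H = (EN − 2FM + GL) / (2(EG − F²)) = 0.
At (u, v) = (11/2, -pi/2): H = 0.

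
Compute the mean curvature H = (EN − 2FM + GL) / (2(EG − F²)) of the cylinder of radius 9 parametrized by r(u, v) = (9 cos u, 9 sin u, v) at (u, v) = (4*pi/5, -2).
H = -1/18

With E = 81, F = 0, G = 1, L = -9, M = 0, N = 0, assemble
  H = (EN − 2FM + GL) / (2(EG − F²)) = -1/18.
At (u, v) = (4*pi/5, -2): H = -1/18.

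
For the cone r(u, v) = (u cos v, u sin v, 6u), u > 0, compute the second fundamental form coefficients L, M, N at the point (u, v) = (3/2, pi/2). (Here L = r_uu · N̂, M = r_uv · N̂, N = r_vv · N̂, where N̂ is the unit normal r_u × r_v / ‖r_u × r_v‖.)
L = 0;  M = 0;  N = 9*sqrt(37)/37

Compute the unit normal N̂(u, v) = (-6*sqrt(37)*u*cos(v)/(37*Abs(u)), -6*sqrt(37)*u*sin(v)/(37*Abs(u)), sqrt(37)*u/(37*Abs(u))), and the second partials r_uu, r_uv, r_vv. Take dot products:
  L(u, v) = r_uu · N̂ = 0,
  M(u, v) = r_uv · N̂ = 0,
  N(u, v) = r_vv · N̂ = 6*sqrt(37)*u^2/(37*Abs(u)).
Evaluating at (u, v) = (3/2, pi/2):
  L = 0, M = 0, N = 9*sqrt(37)/37.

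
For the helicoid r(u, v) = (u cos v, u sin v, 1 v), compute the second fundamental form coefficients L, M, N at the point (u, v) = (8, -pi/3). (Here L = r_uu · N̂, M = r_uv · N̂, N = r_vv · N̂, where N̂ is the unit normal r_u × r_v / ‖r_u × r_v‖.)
L = 0;  M = -sqrt(65)/65;  N = 0

Compute the unit normal N̂(u, v) = (sin(v)/sqrt(u^2 + 1), -cos(v)/sqrt(u^2 + 1), u/sqrt(u^2 + 1)), and the second partials r_uu, r_uv, r_vv. Take dot products:
  L(u, v) = r_uu · N̂ = 0,
  M(u, v) = r_uv · N̂ = -1/sqrt(u^2 + 1),
  N(u, v) = r_vv · N̂ = 0.
Evaluating at (u, v) = (8, -pi/3):
  L = 0, M = -sqrt(65)/65, N = 0.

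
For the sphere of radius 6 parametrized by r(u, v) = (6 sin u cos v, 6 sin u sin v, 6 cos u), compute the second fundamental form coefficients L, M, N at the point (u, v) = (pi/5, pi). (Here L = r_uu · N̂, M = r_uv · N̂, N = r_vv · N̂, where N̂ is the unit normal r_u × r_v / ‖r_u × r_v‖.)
L = -6;  M = 0;  N = -15/4 + 3*sqrt(5)/4

Compute the unit normal N̂(u, v) = (sin(u)^2*cos(v)/Abs(sin(u)), sin(u)^2*sin(v)/Abs(sin(u)), sin(2*u)/(2*Abs(sin(u)))), and the second partials r_uu, r_uv, r_vv. Take dot products:
  L(u, v) = r_uu · N̂ = -6*sin(u)/Abs(sin(u)),
  M(u, v) = r_uv · N̂ = 0,
  N(u, v) = r_vv · N̂ = -6*sin(u)^3/Abs(sin(u)).
Evaluating at (u, v) = (pi/5, pi):
  L = -6, M = 0, N = -15/4 + 3*sqrt(5)/4.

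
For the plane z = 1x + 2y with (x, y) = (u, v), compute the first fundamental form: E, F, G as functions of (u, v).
E = 2;  F = 2;  G = 5

Compute partials: r_u = (1, 0, 1), r_v = (0, 1, 2). Then
  E = r_u · r_u = 2,
  F = r_u · r_v = 2,
  G = r_v · r_v = 5.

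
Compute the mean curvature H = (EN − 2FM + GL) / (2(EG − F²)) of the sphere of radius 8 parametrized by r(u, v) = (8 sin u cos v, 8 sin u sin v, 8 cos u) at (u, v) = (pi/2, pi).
H = -1/8

With E = 64, F = 0, G = 64*sin(u)^2, L = -8*sin(u)/Abs(sin(u)), M = 0, N = -8*sin(u)^3/Abs(sin(u)), assemble
  H = (EN − 2FM + GL) / (2(EG − F²)) = -sin(u)/(8*Abs(sin(u))).
At (u, v) = (pi/2, pi): H = -1/8.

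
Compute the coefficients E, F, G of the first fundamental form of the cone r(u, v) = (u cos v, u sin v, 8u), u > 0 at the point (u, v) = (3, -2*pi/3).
E = 65;  F = 0;  G = 9

Partials: r_u = (cos(v), sin(v), 8), r_v = (-u*sin(v), u*cos(v), 0). As functions of (u, v):
  E = r_u · r_u = 65,
  F = r_u · r_v = 0,
  G = r_v · r_v = u^2.
Evaluating at (u, v) = (3, -2*pi/3): E = 65, F = 0, G = 9.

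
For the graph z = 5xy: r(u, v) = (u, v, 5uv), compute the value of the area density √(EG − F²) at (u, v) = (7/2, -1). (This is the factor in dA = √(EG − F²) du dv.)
√(EG − F²)|_{(7/2, -1)} = sqrt(1329)/2

E = 25*v^2 + 1, F = 25*u*v, G = 25*u^2 + 1, so EG − F² = 25*u^2 + 25*v^2 + 1. Taking the positive square root: √(EG − F²) = sqrt(25*u^2 + 25*v^2 + 1). At (u, v) = (7/2, -1): sqrt(1329)/2.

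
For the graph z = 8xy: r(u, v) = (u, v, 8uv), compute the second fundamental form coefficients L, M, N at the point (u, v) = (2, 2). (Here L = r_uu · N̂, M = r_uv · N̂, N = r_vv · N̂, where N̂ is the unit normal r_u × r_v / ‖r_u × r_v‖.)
L = 0;  M = 8*sqrt(57)/171;  N = 0

Compute the unit normal N̂(u, v) = (-8*v/sqrt(64*u^2 + 64*v^2 + 1), -8*u/sqrt(64*u^2 + 64*v^2 + 1), 1/sqrt(64*u^2 + 64*v^2 + 1)), and the second partials r_uu, r_uv, r_vv. Take dot products:
  L(u, v) = r_uu · N̂ = 0,
  M(u, v) = r_uv · N̂ = 8/sqrt(64*u^2 + 64*v^2 + 1),
  N(u, v) = r_vv · N̂ = 0.
Evaluating at (u, v) = (2, 2):
  L = 0, M = 8*sqrt(57)/171, N = 0.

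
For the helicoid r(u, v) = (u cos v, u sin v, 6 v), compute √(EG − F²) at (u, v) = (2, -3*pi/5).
√(EG − F²)|_{(2, -3*pi/5)} = 2*sqrt(10)

E = 1, F = 0, G = u^2 + 36; EG − F² = u^2 + 36; √(EG − F²) = sqrt(u^2 + 36). At the given point: 2*sqrt(10).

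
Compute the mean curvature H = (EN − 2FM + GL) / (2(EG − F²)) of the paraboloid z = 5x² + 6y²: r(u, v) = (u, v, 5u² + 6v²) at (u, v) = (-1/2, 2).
H = 3041*sqrt(602)/362404

With E = 100*u^2 + 1, F = 120*u*v, G = 144*v^2 + 1, L = 10/sqrt(100*u^2 + 144*v^2 + 1), M = 0, N = 12/sqrt(100*u^2 + 144*v^2 + 1), assemble
  H = (EN − 2FM + GL) / (2(EG − F²)) = (600*u^2 + 720*v^2 + 11)/(100*u^2 + 144*v^2 + 1)^(3/2).
At (u, v) = (-1/2, 2): H = 3041*sqrt(602)/362404.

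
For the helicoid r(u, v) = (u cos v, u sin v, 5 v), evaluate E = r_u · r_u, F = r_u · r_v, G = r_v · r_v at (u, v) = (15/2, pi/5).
E = 1;  F = 0;  G = 325/4

Partials: r_u = (cos(v), sin(v), 0), r_v = (-u*sin(v), u*cos(v), 5). As functions of (u, v):
  E = r_u · r_u = 1,
  F = r_u · r_v = 0,
  G = r_v · r_v = u^2 + 25.
Evaluating at (u, v) = (15/2, pi/5): E = 1, F = 0, G = 325/4.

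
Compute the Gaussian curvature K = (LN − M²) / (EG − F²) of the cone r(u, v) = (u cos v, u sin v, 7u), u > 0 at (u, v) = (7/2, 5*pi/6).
K = 0

Coefficients of the first fundamental form: E = 50, F = 0, G = u^2.
Coefficients of the second fundamental form: L = 0, M = 0, N = 7*sqrt(2)*u^2/(10*Abs(u)).
Assemble K = (LN − M²)/(EG − F²) = 0. At (u, v) = (7/2, 5*pi/6): K = 0.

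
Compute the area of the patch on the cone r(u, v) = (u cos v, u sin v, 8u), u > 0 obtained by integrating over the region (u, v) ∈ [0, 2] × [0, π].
Area = 2*sqrt(65)*pi

Area = ∫∫ √(EG − F²) du dv with √(EG − F²) = sqrt(65)*Abs(u). Integrating over [0, 2] × [0, π] gives 2*sqrt(65)*pi.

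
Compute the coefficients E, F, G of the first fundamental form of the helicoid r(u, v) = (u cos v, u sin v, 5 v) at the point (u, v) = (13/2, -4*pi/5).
E = 1;  F = 0;  G = 269/4

Partials: r_u = (cos(v), sin(v), 0), r_v = (-u*sin(v), u*cos(v), 5). As functions of (u, v):
  E = r_u · r_u = 1,
  F = r_u · r_v = 0,
  G = r_v · r_v = u^2 + 25.
Evaluating at (u, v) = (13/2, -4*pi/5): E = 1, F = 0, G = 269/4.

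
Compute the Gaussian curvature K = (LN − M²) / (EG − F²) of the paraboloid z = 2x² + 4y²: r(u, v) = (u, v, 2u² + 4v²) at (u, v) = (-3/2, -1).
K = 32/10201

Coefficients of the first fundamental form: E = 16*u^2 + 1, F = 32*u*v, G = 64*v^2 + 1.
Coefficients of the second fundamental form: L = 4/sqrt(16*u^2 + 64*v^2 + 1), M = 0, N = 8/sqrt(16*u^2 + 64*v^2 + 1).
Assemble K = (LN − M²)/(EG − F²) = 32/(256*u^4 + 2048*u^2*v^2 + 32*u^2 + 4096*v^4 + 128*v^2 + 1). At (u, v) = (-3/2, -1): K = 32/10201.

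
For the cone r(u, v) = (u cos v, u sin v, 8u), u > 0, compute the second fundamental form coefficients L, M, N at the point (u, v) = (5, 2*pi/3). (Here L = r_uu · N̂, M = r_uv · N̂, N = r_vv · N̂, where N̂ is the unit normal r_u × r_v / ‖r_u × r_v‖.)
L = 0;  M = 0;  N = 8*sqrt(65)/13

Compute the unit normal N̂(u, v) = (-8*sqrt(65)*u*cos(v)/(65*Abs(u)), -8*sqrt(65)*u*sin(v)/(65*Abs(u)), sqrt(65)*u/(65*Abs(u))), and the second partials r_uu, r_uv, r_vv. Take dot products:
  L(u, v) = r_uu · N̂ = 0,
  M(u, v) = r_uv · N̂ = 0,
  N(u, v) = r_vv · N̂ = 8*sqrt(65)*u^2/(65*Abs(u)).
Evaluating at (u, v) = (5, 2*pi/3):
  L = 0, M = 0, N = 8*sqrt(65)/13.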